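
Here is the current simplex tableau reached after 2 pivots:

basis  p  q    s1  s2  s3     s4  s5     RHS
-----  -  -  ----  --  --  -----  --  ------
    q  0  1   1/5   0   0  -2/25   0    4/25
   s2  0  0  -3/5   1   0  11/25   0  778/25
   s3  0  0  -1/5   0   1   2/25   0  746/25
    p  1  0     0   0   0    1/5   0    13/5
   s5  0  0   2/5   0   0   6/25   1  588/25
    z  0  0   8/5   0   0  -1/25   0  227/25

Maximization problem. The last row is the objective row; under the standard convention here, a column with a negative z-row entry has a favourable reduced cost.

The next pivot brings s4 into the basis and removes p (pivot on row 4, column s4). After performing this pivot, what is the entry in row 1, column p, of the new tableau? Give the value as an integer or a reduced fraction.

2/5

Pivot element is row 4, column s4: 1/5.
Normalize row 4: new (row 4, p) = 1/(1/5) = 5.
row 1 ← row 1 − (-2/25)·(new row 4): 0 − (-2/25)·5 = 2/5.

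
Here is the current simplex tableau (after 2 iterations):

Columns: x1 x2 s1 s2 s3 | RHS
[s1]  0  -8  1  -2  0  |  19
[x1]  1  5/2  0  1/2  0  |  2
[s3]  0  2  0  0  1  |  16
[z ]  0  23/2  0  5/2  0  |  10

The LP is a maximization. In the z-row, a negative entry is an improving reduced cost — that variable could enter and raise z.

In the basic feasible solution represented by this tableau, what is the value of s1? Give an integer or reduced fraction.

19

s1 is basic (row 1); its value is the RHS of that row: 19.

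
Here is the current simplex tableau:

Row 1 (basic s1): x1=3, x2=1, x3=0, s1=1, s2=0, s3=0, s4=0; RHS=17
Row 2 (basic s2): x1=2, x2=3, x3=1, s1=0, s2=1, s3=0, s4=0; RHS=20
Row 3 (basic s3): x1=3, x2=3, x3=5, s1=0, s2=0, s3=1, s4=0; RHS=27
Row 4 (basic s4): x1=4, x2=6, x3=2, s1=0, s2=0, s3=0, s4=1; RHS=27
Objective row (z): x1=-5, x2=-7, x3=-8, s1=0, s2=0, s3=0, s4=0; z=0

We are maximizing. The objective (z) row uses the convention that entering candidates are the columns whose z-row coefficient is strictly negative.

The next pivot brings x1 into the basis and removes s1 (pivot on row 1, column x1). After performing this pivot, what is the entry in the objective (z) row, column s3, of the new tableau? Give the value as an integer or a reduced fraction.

0

Pivot element is row 1, column x1: 3.
Normalize row 1: new (row 1, s3) = 0/3 = 0.
z-row ← z-row − (-5)·(new row 1): 0 − (-5)·0 = 0.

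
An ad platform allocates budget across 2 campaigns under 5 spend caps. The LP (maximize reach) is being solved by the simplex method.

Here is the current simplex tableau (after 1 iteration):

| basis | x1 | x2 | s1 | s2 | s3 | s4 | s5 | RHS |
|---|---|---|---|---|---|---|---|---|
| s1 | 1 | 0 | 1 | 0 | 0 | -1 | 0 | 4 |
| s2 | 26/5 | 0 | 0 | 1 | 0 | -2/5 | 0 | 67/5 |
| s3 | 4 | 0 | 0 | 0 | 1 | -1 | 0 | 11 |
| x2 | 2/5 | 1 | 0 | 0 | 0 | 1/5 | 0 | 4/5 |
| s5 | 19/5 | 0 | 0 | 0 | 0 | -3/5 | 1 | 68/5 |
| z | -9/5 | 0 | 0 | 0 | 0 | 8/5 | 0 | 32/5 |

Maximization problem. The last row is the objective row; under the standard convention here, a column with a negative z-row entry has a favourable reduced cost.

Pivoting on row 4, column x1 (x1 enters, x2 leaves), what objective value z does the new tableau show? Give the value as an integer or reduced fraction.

10

Minimum ratio for x1: (4/5)/(2/5) = 2.
z changes by −(z-row coeff of x1)·ratio = −(-9/5)·2 = 18/5.
New z = 32/5 + (18/5) = 10.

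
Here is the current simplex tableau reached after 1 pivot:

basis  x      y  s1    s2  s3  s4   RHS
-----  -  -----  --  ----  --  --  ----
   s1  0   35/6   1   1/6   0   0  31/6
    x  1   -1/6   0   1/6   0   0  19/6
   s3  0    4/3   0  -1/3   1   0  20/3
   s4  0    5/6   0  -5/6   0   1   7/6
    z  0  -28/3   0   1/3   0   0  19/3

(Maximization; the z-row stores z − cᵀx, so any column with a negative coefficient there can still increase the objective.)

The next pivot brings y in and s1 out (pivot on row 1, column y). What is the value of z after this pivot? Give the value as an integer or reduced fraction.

73/5

Minimum ratio for y: (31/6)/(35/6) = 31/35.
z changes by −(z-row coeff of y)·ratio = −(-28/3)·(31/35) = 124/15.
New z = 19/3 + (124/15) = 73/5.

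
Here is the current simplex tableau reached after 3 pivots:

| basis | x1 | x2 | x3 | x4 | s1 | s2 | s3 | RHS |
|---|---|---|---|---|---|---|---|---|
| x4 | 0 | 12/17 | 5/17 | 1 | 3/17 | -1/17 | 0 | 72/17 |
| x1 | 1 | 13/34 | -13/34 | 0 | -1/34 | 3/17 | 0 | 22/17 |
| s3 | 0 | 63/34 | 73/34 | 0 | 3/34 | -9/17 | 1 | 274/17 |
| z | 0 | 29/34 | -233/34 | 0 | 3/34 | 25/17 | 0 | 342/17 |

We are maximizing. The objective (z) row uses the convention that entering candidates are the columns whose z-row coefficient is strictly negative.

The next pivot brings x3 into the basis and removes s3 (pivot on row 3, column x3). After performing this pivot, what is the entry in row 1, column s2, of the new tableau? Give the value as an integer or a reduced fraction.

1/73

Pivot element is row 3, column x3: 73/34.
Normalize row 3: new (row 3, s2) = (-9/17)/(73/34) = -18/73.
row 1 ← row 1 − (5/17)·(new row 3): -1/17 − (5/17)·(-18/73) = 1/73.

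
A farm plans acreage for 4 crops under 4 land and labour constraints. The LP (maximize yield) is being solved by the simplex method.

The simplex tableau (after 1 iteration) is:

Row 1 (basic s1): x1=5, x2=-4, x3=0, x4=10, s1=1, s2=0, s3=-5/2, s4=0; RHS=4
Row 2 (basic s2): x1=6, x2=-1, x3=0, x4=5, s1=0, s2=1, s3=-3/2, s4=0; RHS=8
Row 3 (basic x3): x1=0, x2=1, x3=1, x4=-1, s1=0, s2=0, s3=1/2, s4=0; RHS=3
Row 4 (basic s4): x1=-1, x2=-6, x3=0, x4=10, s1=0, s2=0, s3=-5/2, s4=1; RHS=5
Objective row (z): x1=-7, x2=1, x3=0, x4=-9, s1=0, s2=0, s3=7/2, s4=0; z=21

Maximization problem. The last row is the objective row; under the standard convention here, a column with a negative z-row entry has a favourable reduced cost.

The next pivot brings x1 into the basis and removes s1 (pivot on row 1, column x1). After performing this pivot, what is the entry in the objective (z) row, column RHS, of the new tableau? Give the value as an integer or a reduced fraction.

133/5

Pivot element is row 1, column x1: 5.
Normalize row 1: new (row 1, RHS) = 4/5 = 4/5.
z-row ← z-row − (-7)·(new row 1): 21 − (-7)·(4/5) = 133/5.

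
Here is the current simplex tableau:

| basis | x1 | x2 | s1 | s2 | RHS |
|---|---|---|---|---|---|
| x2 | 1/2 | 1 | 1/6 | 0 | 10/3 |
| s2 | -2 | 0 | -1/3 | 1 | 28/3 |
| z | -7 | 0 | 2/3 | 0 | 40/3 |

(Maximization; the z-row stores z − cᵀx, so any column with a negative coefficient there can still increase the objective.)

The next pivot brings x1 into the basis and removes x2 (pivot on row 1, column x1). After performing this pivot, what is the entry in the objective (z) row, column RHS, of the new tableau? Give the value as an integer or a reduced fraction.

Pivot element is row 1, column x1: 1/2.
Normalize row 1: new (row 1, RHS) = (10/3)/(1/2) = 20/3.
z-row ← z-row − (-7)·(new row 1): 40/3 − (-7)·(20/3) = 60.

60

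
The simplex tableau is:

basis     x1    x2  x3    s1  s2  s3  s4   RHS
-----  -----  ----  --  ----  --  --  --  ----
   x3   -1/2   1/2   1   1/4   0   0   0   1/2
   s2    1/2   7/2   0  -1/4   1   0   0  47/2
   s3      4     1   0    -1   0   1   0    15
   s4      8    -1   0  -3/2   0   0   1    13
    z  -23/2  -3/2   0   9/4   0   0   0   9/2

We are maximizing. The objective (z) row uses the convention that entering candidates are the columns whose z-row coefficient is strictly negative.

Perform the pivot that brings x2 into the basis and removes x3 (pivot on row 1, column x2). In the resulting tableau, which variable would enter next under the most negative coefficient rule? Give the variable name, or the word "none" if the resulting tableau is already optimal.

Pivot element 1/2. New z-row = old z-row − (-3/2)·(row 1/(1/2)).
Updated z-row coefficients: x1: -13, x2: 0, x3: 3, s1: 3, s2: 0, s3: 0, s4: 0.
The most negative is -13 in column x1, so x1 would enter next.

x1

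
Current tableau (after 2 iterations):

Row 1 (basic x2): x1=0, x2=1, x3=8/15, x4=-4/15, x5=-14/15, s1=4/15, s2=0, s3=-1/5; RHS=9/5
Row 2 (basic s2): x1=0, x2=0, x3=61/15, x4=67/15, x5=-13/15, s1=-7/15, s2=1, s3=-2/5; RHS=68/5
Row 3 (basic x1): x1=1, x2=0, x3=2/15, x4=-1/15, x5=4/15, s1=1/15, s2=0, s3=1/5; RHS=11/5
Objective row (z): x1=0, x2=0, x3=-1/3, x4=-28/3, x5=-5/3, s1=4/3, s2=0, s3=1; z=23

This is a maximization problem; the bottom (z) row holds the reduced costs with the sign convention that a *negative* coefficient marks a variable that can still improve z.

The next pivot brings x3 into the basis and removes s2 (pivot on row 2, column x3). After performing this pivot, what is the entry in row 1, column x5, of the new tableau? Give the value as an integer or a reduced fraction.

Pivot element is row 2, column x3: 61/15.
Normalize row 2: new (row 2, x5) = (-13/15)/(61/15) = -13/61.
row 1 ← row 1 − (8/15)·(new row 2): -14/15 − (8/15)·(-13/61) = -50/61.

-50/61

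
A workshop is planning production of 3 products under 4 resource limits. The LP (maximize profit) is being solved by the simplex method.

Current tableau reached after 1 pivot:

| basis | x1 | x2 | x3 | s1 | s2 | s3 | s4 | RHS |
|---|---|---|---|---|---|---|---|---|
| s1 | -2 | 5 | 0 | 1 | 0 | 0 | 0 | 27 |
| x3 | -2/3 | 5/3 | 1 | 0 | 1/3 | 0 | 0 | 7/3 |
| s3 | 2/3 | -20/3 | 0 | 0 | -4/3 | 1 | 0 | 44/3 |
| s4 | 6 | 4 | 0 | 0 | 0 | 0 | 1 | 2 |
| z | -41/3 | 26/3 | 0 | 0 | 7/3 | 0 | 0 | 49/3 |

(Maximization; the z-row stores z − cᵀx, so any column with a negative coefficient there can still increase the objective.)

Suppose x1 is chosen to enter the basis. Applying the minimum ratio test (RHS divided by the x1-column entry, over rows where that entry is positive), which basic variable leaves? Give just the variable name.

Ratios: row 1 (s1): entry -2 ≤ 0, skip; row 2 (x3): entry -2/3 ≤ 0, skip; row 3 (s3): (44/3)/(2/3) = 22; row 4 (s4): 2/6 = 1/3.
Minimum ratio 1/3 is in the s4 row, so s4 leaves.

s4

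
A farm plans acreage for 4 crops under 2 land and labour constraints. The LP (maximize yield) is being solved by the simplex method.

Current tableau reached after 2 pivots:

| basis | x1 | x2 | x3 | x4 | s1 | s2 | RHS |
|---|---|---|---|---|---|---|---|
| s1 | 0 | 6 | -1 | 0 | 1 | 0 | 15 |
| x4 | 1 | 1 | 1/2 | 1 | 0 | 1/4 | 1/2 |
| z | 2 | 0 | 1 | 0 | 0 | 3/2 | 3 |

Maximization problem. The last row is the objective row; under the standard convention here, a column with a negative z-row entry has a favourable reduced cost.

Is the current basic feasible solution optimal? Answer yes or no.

yes

No objective-row coefficient is strictly negative, so no entering variable exists; the tableau is optimal.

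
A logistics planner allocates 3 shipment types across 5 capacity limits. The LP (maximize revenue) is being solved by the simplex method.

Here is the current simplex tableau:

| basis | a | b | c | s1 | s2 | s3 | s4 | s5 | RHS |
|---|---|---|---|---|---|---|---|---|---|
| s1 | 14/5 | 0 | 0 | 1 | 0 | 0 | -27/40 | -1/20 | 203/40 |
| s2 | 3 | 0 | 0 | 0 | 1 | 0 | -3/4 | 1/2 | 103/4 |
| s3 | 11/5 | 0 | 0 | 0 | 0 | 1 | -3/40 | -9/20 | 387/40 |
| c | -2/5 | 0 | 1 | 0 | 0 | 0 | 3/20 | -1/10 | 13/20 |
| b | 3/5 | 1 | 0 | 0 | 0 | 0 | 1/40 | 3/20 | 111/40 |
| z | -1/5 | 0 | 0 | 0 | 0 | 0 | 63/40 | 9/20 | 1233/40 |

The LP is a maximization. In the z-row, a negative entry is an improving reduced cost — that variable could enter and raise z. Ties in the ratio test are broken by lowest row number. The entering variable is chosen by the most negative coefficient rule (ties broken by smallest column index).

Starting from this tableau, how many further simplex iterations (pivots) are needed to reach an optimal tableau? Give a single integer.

pivot: a in, s1 out → z = 499/16
No improving column remains; optimal.

1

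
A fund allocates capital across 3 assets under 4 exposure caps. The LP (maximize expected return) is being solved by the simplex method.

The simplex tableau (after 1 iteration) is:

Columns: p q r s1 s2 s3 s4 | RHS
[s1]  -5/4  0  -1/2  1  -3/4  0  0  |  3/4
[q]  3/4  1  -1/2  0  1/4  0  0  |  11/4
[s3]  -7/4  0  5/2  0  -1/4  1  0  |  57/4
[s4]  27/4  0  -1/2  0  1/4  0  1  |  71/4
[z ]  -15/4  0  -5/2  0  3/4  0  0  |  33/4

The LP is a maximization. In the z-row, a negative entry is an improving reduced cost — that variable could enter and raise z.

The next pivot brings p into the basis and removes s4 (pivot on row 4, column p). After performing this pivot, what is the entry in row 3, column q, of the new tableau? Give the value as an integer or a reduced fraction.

0

Pivot element is row 4, column p: 27/4.
Normalize row 4: new (row 4, q) = 0/(27/4) = 0.
row 3 ← row 3 − (-7/4)·(new row 4): 0 − (-7/4)·0 = 0.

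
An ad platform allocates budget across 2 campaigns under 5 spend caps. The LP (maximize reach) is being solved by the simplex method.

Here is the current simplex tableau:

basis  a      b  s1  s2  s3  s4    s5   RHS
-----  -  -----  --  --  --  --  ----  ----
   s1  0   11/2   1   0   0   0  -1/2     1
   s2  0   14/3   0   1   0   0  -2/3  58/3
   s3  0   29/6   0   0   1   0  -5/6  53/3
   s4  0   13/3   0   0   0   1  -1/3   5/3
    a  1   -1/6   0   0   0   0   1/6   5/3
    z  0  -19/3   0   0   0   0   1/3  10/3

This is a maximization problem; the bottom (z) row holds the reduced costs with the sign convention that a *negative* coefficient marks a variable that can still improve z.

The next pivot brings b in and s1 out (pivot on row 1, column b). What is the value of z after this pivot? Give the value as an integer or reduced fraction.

148/33

Minimum ratio for b: 1/(11/2) = 2/11.
z changes by −(z-row coeff of b)·ratio = −(-19/3)·(2/11) = 38/33.
New z = 10/3 + (38/33) = 148/33.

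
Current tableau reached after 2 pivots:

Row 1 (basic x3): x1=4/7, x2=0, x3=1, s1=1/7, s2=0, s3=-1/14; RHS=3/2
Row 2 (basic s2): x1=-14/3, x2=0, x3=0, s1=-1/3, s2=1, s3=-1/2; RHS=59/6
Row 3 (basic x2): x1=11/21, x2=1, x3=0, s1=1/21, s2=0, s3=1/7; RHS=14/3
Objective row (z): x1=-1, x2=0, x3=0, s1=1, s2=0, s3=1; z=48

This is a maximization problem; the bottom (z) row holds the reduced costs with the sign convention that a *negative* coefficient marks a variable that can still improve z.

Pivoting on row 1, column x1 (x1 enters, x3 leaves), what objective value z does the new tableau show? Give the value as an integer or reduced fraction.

405/8

Minimum ratio for x1: (3/2)/(4/7) = 21/8.
z changes by −(z-row coeff of x1)·ratio = −(-1)·(21/8) = 21/8.
New z = 48 + (21/8) = 405/8.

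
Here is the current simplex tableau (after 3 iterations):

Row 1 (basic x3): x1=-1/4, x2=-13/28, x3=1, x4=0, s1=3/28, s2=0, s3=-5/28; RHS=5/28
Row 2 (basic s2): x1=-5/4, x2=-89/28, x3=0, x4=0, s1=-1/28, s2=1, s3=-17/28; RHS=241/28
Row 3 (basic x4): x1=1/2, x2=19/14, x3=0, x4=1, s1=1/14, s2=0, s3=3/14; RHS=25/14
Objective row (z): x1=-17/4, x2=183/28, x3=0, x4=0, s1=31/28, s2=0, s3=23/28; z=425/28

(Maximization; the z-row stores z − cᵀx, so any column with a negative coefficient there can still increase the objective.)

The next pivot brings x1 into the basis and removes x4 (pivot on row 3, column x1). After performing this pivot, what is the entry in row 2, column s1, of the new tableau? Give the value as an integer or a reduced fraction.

1/7

Pivot element is row 3, column x1: 1/2.
Normalize row 3: new (row 3, s1) = (1/14)/(1/2) = 1/7.
row 2 ← row 2 − (-5/4)·(new row 3): -1/28 − (-5/4)·(1/7) = 1/7.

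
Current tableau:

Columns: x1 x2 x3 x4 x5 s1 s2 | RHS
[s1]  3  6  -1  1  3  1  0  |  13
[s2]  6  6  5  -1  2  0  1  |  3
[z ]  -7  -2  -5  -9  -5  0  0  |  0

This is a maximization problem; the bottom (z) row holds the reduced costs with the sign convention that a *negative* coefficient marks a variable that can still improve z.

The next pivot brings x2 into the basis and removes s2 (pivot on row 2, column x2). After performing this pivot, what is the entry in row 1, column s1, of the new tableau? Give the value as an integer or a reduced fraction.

1

Pivot element is row 2, column x2: 6.
Normalize row 2: new (row 2, s1) = 0/6 = 0.
row 1 ← row 1 − 6·(new row 2): 1 − 6·0 = 1.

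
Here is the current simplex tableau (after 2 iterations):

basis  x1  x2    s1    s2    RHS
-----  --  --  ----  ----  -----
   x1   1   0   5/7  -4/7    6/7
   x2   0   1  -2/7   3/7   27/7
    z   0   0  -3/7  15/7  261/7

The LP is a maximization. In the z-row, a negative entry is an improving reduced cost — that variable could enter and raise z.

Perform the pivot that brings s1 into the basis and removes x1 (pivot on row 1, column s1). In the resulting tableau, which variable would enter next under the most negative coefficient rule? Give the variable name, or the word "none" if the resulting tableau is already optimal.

Pivot element 5/7. New z-row = old z-row − (-3/7)·(row 1/(5/7)).
Updated z-row coefficients: x1: 3/5, x2: 0, s1: 0, s2: 9/5.
No coefficient is strictly negative; the tableau after this pivot is optimal.

none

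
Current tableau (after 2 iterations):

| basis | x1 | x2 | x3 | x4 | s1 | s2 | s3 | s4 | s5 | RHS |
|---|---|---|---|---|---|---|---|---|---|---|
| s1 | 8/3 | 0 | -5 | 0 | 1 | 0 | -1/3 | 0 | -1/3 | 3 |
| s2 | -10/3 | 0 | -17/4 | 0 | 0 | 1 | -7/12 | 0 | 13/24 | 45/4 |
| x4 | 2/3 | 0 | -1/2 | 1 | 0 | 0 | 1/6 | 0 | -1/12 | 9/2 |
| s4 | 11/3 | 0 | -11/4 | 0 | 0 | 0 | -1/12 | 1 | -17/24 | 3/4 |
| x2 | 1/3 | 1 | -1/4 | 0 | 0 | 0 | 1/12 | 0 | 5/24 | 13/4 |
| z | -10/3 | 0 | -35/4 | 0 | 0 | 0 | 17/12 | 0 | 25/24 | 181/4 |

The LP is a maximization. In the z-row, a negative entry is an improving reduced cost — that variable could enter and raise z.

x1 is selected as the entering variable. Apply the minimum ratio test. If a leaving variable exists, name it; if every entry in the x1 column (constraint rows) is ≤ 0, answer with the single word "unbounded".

Ratios: row 1 (s1): 3/(8/3) = 9/8; row 2 (s2): entry -10/3 ≤ 0, skip; row 3 (x4): (9/2)/(2/3) = 27/4; row 4 (s4): (3/4)/(11/3) = 9/44; row 5 (x2): (13/4)/(1/3) = 39/4.
Minimum ratio is in the s4 row, so s4 leaves.

s4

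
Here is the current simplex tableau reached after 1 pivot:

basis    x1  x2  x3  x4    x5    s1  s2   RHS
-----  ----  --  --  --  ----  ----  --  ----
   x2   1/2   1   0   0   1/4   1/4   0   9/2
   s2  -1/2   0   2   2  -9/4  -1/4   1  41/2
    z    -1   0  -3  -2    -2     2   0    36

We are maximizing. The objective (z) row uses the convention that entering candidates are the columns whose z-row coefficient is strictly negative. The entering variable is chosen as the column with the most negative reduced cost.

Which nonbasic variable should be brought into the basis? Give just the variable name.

Objective-row coefficients: x1: -1, x2: 0, x3: -3, x4: -2, x5: -2, s1: 2, s2: 0.
The most negative is -3 in column x3, so x3 enters.

x3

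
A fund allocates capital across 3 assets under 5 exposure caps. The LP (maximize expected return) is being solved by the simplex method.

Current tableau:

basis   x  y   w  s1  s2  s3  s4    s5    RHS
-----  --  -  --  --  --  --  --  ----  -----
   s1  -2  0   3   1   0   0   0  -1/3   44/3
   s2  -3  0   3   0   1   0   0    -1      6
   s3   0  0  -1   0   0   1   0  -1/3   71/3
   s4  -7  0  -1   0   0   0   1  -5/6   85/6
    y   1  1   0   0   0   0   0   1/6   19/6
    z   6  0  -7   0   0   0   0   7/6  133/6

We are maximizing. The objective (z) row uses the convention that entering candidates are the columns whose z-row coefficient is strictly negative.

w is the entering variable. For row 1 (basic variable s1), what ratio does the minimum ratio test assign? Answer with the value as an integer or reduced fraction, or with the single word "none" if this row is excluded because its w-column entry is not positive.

Ratio = RHS / (w entry) = (44/3) / 3 = 44/9.

44/9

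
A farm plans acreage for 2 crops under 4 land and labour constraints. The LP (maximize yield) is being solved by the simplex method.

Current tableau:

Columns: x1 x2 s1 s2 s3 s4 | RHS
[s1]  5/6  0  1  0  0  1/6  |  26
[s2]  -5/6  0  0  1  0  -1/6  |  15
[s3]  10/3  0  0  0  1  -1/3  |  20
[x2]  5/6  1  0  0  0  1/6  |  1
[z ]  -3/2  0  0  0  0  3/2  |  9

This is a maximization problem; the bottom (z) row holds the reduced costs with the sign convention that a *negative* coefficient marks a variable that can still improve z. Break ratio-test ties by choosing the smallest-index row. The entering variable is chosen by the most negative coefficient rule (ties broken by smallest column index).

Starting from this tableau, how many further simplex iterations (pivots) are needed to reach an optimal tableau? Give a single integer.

1

pivot: x1 in, x2 out → z = 54/5
No improving column remains; optimal.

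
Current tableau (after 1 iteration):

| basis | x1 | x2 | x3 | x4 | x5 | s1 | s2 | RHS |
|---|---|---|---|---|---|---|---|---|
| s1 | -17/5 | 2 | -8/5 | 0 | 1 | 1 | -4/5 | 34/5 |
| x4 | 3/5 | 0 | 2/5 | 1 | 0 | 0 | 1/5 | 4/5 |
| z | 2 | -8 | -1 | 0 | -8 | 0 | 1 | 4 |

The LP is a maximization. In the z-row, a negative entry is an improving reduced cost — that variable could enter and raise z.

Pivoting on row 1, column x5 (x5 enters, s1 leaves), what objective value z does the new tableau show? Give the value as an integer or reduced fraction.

292/5

Minimum ratio for x5: (34/5)/1 = 34/5.
z changes by −(z-row coeff of x5)·ratio = −(-8)·(34/5) = 272/5.
New z = 4 + (272/5) = 292/5.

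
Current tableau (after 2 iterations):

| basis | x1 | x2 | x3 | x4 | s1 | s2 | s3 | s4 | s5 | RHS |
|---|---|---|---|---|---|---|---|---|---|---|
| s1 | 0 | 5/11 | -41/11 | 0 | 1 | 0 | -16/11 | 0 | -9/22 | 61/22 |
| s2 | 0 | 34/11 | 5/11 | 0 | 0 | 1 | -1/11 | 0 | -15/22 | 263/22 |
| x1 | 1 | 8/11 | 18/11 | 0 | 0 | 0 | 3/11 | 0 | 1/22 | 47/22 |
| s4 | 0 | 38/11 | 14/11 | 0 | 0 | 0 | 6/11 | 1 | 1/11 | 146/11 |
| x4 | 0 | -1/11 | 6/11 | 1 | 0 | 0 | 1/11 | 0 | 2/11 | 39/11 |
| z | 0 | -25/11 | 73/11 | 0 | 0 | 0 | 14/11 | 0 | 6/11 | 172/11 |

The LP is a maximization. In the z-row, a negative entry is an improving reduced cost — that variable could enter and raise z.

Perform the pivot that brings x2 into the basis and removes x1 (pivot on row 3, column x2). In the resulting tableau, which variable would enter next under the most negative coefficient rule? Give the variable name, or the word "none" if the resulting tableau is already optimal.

none

Pivot element 8/11. New z-row = old z-row − (-25/11)·(row 3/(8/11)).
Updated z-row coefficients: x1: 25/8, x2: 0, x3: 47/4, x4: 0, s1: 0, s2: 0, s3: 17/8, s4: 0, s5: 11/16.
No coefficient is strictly negative; the tableau after this pivot is optimal.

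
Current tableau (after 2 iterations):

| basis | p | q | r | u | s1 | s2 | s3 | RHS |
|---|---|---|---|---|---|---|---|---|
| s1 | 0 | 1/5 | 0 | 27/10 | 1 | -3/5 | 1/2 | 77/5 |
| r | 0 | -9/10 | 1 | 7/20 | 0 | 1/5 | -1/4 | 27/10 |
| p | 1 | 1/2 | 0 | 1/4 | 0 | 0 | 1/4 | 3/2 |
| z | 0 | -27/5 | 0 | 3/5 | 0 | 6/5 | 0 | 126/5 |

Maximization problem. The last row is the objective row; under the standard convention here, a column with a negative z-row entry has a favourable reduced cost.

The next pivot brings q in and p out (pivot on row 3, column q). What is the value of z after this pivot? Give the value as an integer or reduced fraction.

207/5

Minimum ratio for q: (3/2)/(1/2) = 3.
z changes by −(z-row coeff of q)·ratio = −(-27/5)·3 = 81/5.
New z = 126/5 + (81/5) = 207/5.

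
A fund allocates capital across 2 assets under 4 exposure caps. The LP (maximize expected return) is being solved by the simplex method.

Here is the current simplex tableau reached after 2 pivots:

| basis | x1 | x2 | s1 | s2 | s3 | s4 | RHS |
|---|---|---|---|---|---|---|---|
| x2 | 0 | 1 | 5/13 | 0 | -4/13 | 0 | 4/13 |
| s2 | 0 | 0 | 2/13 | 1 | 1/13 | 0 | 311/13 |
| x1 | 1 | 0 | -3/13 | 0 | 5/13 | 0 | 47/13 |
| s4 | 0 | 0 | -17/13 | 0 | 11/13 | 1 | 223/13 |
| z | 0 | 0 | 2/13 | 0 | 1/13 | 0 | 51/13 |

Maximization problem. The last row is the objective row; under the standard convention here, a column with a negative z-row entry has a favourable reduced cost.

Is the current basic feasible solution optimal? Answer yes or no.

yes

No objective-row coefficient is strictly negative, so no entering variable exists; the tableau is optimal.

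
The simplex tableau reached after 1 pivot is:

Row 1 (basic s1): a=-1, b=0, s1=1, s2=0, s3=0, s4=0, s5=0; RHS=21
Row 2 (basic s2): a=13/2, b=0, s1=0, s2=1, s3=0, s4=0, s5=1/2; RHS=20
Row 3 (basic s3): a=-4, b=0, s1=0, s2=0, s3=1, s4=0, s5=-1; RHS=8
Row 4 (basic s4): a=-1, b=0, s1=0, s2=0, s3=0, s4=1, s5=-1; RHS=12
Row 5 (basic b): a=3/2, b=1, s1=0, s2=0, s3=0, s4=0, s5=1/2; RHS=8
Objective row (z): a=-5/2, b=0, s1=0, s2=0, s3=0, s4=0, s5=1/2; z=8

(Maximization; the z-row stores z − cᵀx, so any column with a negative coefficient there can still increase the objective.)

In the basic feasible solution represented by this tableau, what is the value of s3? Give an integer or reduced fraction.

s3 is basic (row 3); its value is the RHS of that row: 8.

8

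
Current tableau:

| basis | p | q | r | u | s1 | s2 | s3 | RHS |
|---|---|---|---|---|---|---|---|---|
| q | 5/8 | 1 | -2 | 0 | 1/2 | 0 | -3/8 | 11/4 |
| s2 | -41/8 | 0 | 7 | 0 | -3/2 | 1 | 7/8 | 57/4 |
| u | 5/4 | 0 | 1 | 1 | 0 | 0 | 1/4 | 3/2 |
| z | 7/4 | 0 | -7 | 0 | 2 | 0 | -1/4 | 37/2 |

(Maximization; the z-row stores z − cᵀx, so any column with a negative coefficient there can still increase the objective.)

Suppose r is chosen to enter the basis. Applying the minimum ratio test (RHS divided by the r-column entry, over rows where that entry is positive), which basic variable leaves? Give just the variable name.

Ratios: row 1 (q): entry -2 ≤ 0, skip; row 2 (s2): (57/4)/7 = 57/28; row 3 (u): (3/2)/1 = 3/2.
Minimum ratio 3/2 is in the u row, so u leaves.

u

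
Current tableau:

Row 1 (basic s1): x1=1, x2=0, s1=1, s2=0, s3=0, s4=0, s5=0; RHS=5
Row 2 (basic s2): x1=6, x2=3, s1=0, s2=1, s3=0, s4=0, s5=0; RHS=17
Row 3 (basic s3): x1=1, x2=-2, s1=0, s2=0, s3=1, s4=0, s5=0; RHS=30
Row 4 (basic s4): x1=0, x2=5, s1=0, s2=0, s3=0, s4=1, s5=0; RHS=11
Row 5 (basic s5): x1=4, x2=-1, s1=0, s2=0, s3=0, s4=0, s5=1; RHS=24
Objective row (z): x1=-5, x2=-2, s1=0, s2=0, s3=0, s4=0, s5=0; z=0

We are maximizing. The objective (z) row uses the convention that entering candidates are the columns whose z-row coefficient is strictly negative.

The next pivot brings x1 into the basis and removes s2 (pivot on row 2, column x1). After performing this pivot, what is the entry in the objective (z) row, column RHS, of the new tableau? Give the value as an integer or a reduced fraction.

Pivot element is row 2, column x1: 6.
Normalize row 2: new (row 2, RHS) = 17/6 = 17/6.
z-row ← z-row − (-5)·(new row 2): 0 − (-5)·(17/6) = 85/6.

85/6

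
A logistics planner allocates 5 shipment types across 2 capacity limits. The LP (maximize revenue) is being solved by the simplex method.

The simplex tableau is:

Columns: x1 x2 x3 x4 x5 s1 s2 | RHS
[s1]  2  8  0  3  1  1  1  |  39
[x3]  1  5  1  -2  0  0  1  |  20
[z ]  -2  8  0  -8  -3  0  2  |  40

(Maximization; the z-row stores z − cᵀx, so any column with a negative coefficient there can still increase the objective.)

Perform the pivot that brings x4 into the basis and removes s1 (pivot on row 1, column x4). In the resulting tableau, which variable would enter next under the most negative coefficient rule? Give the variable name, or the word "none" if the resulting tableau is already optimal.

x5

Pivot element 3. New z-row = old z-row − (-8)·(row 1/3).
Updated z-row coefficients: x1: 10/3, x2: 88/3, x3: 0, x4: 0, x5: -1/3, s1: 8/3, s2: 14/3.
The most negative is -1/3 in column x5, so x5 would enter next.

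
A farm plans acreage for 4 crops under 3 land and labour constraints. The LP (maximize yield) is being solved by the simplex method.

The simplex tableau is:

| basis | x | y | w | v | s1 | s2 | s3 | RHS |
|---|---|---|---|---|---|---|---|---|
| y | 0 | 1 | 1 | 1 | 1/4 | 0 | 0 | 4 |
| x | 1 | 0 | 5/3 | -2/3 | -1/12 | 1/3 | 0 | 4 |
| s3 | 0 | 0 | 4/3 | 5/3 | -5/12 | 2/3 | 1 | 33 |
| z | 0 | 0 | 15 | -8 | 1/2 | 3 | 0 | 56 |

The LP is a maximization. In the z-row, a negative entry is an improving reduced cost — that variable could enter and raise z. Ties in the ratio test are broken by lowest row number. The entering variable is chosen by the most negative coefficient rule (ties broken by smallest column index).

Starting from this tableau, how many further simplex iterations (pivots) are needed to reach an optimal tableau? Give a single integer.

pivot: v in, y out → z = 88
No improving column remains; optimal.

1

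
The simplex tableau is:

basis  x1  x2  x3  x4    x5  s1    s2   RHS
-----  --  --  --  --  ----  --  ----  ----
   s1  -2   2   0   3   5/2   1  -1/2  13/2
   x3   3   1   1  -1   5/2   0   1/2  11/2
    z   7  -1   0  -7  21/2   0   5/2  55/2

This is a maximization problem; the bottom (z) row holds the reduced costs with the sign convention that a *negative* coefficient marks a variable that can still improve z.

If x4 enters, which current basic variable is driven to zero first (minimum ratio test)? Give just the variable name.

Ratios: row 1 (s1): (13/2)/3 = 13/6; row 2 (x3): entry -1 ≤ 0, skip.
Minimum ratio 13/6 is in the s1 row, so s1 leaves.

s1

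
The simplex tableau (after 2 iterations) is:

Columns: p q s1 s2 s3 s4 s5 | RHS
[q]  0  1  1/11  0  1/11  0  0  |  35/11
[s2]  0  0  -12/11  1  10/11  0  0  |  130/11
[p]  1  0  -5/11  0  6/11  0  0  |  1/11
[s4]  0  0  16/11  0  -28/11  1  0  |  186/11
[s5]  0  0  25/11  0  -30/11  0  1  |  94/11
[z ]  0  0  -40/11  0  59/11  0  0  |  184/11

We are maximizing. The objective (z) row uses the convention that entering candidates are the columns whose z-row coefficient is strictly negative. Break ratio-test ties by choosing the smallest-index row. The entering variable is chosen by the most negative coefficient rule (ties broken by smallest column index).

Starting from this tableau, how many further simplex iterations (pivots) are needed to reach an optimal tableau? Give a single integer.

pivot: s1 in, s5 out → z = 152/5
No improving column remains; optimal.

1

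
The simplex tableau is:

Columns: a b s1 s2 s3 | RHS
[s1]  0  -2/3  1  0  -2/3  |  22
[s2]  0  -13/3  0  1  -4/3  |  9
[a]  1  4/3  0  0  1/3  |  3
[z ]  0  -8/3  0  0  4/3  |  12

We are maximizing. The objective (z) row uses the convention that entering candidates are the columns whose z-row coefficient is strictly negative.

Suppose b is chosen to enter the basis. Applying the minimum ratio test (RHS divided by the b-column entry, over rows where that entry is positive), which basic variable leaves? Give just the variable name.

Ratios: row 1 (s1): entry -2/3 ≤ 0, skip; row 2 (s2): entry -13/3 ≤ 0, skip; row 3 (a): 3/(4/3) = 9/4.
Minimum ratio 9/4 is in the a row, so a leaves.

a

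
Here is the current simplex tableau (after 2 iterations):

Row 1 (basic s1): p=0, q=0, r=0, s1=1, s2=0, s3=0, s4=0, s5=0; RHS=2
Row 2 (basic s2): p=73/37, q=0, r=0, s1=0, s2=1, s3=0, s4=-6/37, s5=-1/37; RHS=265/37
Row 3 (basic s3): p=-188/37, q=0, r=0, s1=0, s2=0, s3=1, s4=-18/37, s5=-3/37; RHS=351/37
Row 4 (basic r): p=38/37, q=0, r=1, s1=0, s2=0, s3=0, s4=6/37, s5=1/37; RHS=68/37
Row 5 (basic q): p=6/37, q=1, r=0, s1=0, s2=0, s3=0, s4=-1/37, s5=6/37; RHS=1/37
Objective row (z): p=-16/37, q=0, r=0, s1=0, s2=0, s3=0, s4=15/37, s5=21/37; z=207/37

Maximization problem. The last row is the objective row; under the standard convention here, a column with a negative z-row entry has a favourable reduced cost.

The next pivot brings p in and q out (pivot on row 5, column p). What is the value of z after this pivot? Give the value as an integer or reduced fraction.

17/3

Minimum ratio for p: (1/37)/(6/37) = 1/6.
z changes by −(z-row coeff of p)·ratio = −(-16/37)·(1/6) = 8/111.
New z = 207/37 + (8/111) = 17/3.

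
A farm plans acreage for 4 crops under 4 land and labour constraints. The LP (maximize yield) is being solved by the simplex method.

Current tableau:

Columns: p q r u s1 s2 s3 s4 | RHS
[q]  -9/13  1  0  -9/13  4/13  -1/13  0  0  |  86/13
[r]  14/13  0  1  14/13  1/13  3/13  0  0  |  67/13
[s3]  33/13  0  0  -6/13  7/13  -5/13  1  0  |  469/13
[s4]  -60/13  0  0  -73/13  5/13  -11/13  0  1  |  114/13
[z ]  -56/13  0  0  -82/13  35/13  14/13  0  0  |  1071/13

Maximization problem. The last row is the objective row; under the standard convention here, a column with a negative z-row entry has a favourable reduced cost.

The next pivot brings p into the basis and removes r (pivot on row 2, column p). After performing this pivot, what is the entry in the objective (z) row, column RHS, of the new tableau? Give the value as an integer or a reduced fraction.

Pivot element is row 2, column p: 14/13.
Normalize row 2: new (row 2, RHS) = (67/13)/(14/13) = 67/14.
z-row ← z-row − (-56/13)·(new row 2): 1071/13 − (-56/13)·(67/14) = 103.

103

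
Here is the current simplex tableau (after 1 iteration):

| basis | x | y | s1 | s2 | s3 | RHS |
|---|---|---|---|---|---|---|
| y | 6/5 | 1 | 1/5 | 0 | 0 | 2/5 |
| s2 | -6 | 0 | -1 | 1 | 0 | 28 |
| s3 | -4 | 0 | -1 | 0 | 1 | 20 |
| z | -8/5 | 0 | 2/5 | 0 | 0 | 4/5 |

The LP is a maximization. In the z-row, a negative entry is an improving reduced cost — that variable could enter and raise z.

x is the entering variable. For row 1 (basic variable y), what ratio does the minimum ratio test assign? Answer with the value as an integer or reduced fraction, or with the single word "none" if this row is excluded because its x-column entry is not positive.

1/3

Ratio = RHS / (x entry) = (2/5) / (6/5) = 1/3.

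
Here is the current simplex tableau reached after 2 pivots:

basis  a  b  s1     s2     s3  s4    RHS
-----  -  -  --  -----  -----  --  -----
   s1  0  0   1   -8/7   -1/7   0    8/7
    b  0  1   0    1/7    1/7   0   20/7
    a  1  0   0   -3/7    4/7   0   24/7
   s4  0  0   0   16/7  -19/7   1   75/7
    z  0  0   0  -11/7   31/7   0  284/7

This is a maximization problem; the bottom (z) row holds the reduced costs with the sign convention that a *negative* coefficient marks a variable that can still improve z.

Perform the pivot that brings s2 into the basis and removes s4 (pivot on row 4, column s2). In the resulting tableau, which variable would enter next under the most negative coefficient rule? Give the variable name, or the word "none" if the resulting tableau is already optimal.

none

Pivot element 16/7. New z-row = old z-row − (-11/7)·(row 4/(16/7)).
Updated z-row coefficients: a: 0, b: 0, s1: 0, s2: 0, s3: 41/16, s4: 11/16.
No coefficient is strictly negative; the tableau after this pivot is optimal.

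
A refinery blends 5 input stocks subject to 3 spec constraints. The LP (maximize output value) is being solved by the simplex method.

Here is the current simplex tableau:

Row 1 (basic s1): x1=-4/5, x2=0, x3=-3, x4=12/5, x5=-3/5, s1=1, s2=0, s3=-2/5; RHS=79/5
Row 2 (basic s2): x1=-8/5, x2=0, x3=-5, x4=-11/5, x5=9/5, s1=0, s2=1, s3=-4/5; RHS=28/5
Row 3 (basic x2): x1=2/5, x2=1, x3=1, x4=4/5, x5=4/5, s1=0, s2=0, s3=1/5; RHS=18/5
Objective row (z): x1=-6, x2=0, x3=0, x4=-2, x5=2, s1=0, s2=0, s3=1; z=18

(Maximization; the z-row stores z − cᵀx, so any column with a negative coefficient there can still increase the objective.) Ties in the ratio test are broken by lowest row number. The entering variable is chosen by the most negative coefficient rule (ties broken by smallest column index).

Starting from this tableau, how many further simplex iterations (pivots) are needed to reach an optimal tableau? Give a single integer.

pivot: x1 in, x2 out → z = 72
No improving column remains; optimal.

1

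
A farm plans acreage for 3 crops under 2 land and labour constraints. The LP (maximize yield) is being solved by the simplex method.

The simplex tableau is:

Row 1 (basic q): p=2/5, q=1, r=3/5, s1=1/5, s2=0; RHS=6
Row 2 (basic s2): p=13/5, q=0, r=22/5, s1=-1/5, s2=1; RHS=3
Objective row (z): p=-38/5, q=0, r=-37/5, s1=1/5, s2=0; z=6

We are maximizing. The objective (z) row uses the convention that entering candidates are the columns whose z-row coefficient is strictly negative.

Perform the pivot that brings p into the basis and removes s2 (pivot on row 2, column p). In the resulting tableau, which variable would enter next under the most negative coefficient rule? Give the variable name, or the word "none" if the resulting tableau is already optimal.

s1

Pivot element 13/5. New z-row = old z-row − (-38/5)·(row 2/(13/5)).
Updated z-row coefficients: p: 0, q: 0, r: 71/13, s1: -5/13, s2: 38/13.
The most negative is -5/13 in column s1, so s1 would enter next.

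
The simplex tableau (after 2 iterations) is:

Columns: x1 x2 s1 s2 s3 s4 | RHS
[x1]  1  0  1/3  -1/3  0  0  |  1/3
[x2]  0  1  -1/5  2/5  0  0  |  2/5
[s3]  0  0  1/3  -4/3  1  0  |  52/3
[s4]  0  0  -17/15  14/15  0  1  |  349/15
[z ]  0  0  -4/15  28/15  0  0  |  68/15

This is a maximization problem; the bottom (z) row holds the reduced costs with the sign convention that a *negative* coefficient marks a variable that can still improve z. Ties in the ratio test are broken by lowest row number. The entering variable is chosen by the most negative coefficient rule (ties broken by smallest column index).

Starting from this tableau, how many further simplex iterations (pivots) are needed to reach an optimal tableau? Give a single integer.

pivot: s1 in, x1 out → z = 24/5
No improving column remains; optimal.

1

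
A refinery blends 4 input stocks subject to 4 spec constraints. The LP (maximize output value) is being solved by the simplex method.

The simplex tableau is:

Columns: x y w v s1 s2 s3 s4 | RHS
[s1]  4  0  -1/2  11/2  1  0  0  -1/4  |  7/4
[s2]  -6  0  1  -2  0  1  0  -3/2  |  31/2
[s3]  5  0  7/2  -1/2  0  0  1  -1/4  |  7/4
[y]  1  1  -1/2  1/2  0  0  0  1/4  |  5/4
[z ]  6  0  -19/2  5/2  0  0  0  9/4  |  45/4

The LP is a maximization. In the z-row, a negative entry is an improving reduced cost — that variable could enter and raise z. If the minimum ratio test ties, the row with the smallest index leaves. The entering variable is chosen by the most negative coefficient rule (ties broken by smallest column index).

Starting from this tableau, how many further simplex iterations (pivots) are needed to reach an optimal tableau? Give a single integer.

pivot: w in, s3 out → z = 16
No improving column remains; optimal.

1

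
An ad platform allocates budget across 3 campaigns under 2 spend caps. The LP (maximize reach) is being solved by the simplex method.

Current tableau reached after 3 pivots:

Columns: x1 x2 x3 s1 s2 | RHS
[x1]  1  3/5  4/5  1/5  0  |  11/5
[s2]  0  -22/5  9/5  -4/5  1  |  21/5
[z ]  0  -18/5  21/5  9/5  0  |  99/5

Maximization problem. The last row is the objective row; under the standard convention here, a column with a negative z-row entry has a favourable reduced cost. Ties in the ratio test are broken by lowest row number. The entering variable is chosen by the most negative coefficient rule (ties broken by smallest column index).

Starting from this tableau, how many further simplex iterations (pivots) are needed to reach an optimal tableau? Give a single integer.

pivot: x2 in, x1 out → z = 33
No improving column remains; optimal.

1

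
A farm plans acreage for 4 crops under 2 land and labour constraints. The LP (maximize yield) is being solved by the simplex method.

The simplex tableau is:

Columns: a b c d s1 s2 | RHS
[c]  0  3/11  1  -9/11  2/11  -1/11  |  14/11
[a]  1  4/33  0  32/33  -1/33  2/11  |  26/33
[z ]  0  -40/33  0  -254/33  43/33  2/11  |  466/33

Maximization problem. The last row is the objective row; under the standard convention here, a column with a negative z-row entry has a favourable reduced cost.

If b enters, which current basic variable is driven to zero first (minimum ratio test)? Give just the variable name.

c

Ratios: row 1 (c): (14/11)/(3/11) = 14/3; row 2 (a): (26/33)/(4/33) = 13/2.
Minimum ratio 14/3 is in the c row, so c leaves.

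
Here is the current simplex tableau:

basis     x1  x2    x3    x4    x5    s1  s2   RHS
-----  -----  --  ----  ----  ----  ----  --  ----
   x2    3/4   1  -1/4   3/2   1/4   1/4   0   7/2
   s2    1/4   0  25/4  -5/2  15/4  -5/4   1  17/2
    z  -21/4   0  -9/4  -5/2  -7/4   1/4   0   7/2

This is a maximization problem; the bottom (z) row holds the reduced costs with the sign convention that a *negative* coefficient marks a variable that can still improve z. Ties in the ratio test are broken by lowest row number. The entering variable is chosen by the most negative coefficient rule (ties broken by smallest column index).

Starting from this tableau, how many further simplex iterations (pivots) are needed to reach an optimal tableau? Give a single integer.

2

pivot: x1 in, x2 out → z = 28
pivot: x3 in, s2 out → z = 620/19
No improving column remains; optimal.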